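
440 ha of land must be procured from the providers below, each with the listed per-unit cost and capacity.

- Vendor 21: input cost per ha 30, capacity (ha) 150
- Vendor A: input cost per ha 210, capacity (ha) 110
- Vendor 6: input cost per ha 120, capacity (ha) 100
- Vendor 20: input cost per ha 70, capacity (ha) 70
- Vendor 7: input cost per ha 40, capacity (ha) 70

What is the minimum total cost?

34700

Cheapest first:
Vendor 21 at 30: take all 150 ha → 290 still needed.
Vendor 7 (40): use full 70 → 220 ha to go.
Vendor 20 at 70: take all 70 ha → 150 still needed.
Vendor 6 (120): use full 100 → 50 ha to go.
Vendor A at 210: take 50 of its 110 → requirement met.
Cost = 150×30 + 70×40 + 70×70 + 100×120 + 50×210 = 34700.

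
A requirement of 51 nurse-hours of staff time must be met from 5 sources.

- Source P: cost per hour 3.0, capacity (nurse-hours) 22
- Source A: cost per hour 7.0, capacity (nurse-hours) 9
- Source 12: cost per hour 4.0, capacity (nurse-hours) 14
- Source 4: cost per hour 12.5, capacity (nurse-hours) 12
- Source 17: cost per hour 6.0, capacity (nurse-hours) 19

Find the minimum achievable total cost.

Cheapest first:
Take 22 from Source P at 3.0 — need 29 more.
Take 14 from Source 12 at 4.0 — need 15 more.
Source 17 (6.0): take the remaining 15 — done.
Source A, Source 4: unused.
Cost = 22×3.0 + 14×4.0 + 15×6.0 = 212.

212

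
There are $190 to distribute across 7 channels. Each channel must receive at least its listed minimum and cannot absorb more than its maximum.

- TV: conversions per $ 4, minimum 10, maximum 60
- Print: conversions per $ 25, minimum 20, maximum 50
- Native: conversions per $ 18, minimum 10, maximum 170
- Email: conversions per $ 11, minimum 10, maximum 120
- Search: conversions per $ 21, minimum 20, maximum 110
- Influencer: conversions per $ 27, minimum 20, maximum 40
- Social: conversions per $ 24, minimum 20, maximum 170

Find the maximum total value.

Meeting every minimum uses 10+20+10+10+20+20+20 = 110 $, leaving 80.
Rank by conversions per $: Influencer 27 > Print 25 > Social 24 > Search 21 > Native 18 > Email 11 > TV 4.
Influencer takes 20 more to reach its cap of 40 ; 60 left.
Print: +30 to 50 (cap) ; 30 left.
Social has room for 150 more but only 30 remain, so it gets 50.
Total = 4×10 + 25×50 + 18×10 + 11×10 + 21×20 + 27×40 + 24×50 = 4280.

4280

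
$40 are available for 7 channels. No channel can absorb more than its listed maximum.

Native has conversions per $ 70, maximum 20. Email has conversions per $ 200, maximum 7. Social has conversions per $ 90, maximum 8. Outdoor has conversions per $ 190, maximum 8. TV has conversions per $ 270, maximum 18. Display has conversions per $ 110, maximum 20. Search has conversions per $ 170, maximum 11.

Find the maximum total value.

Rank by conversions per $: TV 270 > Email 200 > Outdoor 190 > Search 170 > Display 110 > Social 90 > Native 70.
TV: +18 to 18 (cap) → 22 left.
Give Email 7 to hit its cap of 7 → 15 left.
Outdoor takes 8 to reach its cap of 8 → 7 left.
Search has room for 11 but only 7 remain, so it gets 7.
Total = 200×7 + 190×8 + 270×18 + 170×7 = 8970.

8970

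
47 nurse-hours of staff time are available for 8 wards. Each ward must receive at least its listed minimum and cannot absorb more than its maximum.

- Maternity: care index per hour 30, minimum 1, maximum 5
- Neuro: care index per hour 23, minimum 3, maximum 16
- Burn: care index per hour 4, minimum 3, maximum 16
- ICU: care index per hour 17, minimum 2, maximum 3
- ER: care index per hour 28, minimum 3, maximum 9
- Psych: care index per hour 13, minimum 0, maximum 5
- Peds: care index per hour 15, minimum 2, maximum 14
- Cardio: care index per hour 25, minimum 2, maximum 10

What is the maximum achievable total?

1096

Meeting every minimum uses 1+3+3+2+3+0+2+2 = 16 nurse-hours, leaving 31.
Highest care index per hour first: Maternity 30 > ER 28 > Cardio 25 > Neuro 23 > ICU 17 > Peds 15 > Psych 13 > Burn 4.
Maternity takes 4 more to reach its cap of 5 ; 27 left.
ER: +6 to 9 (cap) ; 21 left.
Cardio takes 8 more to reach its cap of 10 ; 13 left.
Neuro takes 13 more to reach its cap of 16 ; 0 left.
Total = 30×5 + 23×16 + 4×3 + 17×2 + 28×9 + 15×2 + 25×10 = 1096.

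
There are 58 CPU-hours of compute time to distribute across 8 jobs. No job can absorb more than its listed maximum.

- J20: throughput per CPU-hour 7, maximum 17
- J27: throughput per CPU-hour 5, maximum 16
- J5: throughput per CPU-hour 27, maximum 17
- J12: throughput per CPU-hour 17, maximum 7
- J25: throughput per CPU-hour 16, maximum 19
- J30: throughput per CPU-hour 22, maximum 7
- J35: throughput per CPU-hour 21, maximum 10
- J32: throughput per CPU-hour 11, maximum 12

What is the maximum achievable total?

Rank by throughput per CPU-hour: J5 27 > J30 22 > J35 21 > J12 17 > J25 16 > J32 11 > J20 7 > J27 5.
J5: +17 to 17 (cap) → 41 left.
J30 takes 7 to reach its cap of 7 → 34 left.
J35 takes 10 to reach its cap of 10 → 24 left.
J12 takes 7 to reach its cap of 7 → 17 left.
J25 has room for 19 but only 17 remain, so it gets 17.
Total = 27×17 + 17×7 + 16×17 + 22×7 + 21×10 = 1214.

1214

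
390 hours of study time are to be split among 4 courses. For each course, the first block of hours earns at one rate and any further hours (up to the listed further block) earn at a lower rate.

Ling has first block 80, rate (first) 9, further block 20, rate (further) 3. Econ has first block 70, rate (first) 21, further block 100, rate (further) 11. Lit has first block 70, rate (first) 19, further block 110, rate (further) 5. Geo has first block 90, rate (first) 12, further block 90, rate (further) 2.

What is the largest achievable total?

5520

Treat each block as its own option and order by rate: Econ/first 21 > Lit/first 19 > Geo/first 12 > Econ/second 11 > Ling/first 9 > Lit/second 5 > Ling/second 3 > Geo/second 2.
Econ/first (21): +70 — 320 left.
Fill Lit first block (70 at 19) — 250 left.
Geo first at 12: fill all 90 — 160 left.
Fill Econ second block (100 at 11) — 60 left.
Ling/first: +60 of 80 at 9; pool empty.
Total = 21×70 + 19×70 + 12×90 + 11×100 + 9×60 = 5520.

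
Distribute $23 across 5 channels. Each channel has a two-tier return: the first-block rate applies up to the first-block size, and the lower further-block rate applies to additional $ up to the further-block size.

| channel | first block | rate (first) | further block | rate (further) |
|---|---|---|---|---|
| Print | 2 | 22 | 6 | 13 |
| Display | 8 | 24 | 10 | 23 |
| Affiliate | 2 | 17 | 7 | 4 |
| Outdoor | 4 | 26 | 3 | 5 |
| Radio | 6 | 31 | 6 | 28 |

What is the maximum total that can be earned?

626

Treat each block as its own option and order by rate: Radio/T1 31 > Radio/T2 28 > Outdoor/T1 26 > Display/T1 24 > Display/T2 23 > Print/T1 22 > Affiliate/T1 17 > Print/T2 13 > Outdoor/T2 5 > Affiliate/T2 4.
Fill Radio T1 block (6 at 31) ; 17 left.
Radio/T2 (28): +6 ; 11 left.
Fill Outdoor T1 block (4 at 26) ; 7 left.
Display/T1: +7 of 8 at 24; pool empty.
Total = 31×6 + 28×6 + 26×4 + 24×7 = 626.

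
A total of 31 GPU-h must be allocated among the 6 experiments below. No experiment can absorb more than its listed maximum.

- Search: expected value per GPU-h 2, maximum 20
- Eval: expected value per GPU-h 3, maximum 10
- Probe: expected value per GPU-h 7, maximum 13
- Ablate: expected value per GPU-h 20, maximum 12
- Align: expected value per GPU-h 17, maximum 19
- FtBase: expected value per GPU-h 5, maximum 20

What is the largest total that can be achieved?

563

Highest expected value per GPU-h first: Ablate 20 > Align 17 > Probe 7 > FtBase 5 > Eval 3 > Search 2.
Give Ablate 12 to hit its cap of 12 → 19 left.
Align: +19 to 19 (cap) → 0 left.
Total = 20×12 + 17×19 = 563.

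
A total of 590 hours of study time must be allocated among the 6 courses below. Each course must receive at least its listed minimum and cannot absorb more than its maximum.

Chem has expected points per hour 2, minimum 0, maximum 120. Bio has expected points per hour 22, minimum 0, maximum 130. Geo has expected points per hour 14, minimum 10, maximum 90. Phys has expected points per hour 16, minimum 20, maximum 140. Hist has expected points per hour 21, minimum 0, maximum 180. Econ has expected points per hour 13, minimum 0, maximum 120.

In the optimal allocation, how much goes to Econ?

50

Meeting every minimum uses 0+0+10+20+0+0 = 30 hours, leaving 560.
Rank by expected points per hour: Bio 22 > Hist 21 > Phys 16 > Geo 14 > Econ 13 > Chem 2.
Bio takes 130 more to reach its cap of 130 ; 430 left.
Hist takes 180 more to reach its cap of 180 ; 250 left.
Phys: +120 to 140 (cap) ; 130 left.
Geo: +80 to 90 (cap) ; 50 left.
Only 50 left; Econ takes them to reach 50.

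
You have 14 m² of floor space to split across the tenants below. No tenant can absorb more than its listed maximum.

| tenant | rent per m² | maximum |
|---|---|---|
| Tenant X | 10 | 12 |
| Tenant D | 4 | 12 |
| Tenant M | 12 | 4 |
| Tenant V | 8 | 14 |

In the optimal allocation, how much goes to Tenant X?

10

Order the tenants by rent per m²: Tenant M 12 > Tenant X 10 > Tenant V 8 > Tenant D 4.
Tenant M takes 4 to reach its cap of 4 — 10 left.
Only 10 left; Tenant X takes them to reach 10.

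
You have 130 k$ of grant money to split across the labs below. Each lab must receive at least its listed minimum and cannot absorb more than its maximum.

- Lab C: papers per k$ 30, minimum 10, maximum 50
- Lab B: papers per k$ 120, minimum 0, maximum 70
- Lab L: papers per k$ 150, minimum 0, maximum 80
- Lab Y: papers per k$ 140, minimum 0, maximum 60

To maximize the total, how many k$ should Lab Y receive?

Meeting every minimum uses 10+0+0+0 = 10 k$, leaving 120.
Rank by papers per k$: Lab L 150 > Lab Y 140 > Lab B 120 > Lab C 30.
Give Lab L 80 more to hit its cap of 80 ; 40 left.
Lab Y: +40 (room for 60) → 40. Pool exhausted.

40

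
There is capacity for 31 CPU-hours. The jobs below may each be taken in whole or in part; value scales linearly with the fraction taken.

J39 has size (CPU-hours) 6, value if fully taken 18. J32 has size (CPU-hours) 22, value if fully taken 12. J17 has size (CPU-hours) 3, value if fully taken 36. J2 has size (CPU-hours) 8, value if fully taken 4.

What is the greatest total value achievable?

Rank by value-to-size ratio: J17 36/3≈12, J39 18/6≈3, J32 12/22≈0.545, J2 4/8≈0.5.
All 3 CPU-hours of J17 fit (value 36) ; 28 remain.
J39: take in full, 6 CPU-hours for value 18 ; 22 left.
Take all of J32 (22 CPU-hours, value 12) ; 0 CPU-hours left.
Total value = 66.

66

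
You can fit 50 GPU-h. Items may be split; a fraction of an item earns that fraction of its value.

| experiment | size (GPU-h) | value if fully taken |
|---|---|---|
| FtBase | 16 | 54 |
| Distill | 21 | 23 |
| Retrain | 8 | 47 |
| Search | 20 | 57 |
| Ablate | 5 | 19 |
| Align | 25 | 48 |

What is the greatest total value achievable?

178.92

Rank by value-to-size ratio: Retrain 47/8≈5.88, Ablate 19/5≈3.8, FtBase 54/16≈3.38, Search 57/20≈2.85, Align 48/25≈1.92, Distill 23/21≈1.1.
Retrain: take in full, 8 GPU-h for value 47 → 42 left.
Ablate: take in full, 5 GPU-h for value 19 → 37 left.
Take all of FtBase (16 GPU-h, value 54) → 21 GPU-h left.
All 20 GPU-h of Search fit (value 57) → 1 remain.
1 GPU-h left: a 1/25 share of Align gives 48×1/25 = 1.92.
Total value = 178.92.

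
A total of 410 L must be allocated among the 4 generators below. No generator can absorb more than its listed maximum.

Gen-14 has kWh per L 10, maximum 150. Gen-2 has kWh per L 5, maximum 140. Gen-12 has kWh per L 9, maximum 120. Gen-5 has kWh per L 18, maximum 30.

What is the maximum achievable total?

3670

Highest kWh per L first: Gen-5 18 > Gen-14 10 > Gen-12 9 > Gen-2 5.
Gen-5: +30 to 30 (cap) — 380 left.
Gen-14: +150 to 150 (cap) — 230 left.
Give Gen-12 120 to hit its cap of 120 — 110 left.
Gen-2 has room for 140 but only 110 remain, so it gets 110.
Total = 10×150 + 5×110 + 9×120 + 18×30 = 3670.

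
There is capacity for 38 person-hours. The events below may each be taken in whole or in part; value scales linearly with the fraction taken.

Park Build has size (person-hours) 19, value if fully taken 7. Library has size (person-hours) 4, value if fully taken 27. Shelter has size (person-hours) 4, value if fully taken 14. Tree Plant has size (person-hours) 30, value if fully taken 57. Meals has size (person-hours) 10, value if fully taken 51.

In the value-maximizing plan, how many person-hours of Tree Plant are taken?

20

Best value per unit of size first: Library 27/4≈6.75, Meals 51/10≈5.1, Shelter 14/4≈3.5, Tree Plant 57/30≈1.9, Park Build 7/19≈0.368.
Library: take in full, 4 person-hours for value 27 — 34 left.
Take all of Meals (10 person-hours, value 51) — 24 person-hours left.
All 4 person-hours of Shelter fit (value 14) — 20 remain.
Only 20 person-hours remain; take 20/30 of Tree Plant for value 57×20/30 = 38.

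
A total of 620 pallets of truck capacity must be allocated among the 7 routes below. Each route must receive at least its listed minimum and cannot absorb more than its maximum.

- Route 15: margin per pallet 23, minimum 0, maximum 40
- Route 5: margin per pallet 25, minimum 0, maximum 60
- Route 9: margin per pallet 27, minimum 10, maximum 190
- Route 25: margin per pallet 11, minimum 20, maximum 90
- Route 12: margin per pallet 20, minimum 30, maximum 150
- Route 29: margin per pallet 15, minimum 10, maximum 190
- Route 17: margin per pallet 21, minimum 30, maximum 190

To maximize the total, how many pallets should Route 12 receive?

Meeting every minimum uses 0+0+10+20+30+10+30 = 100 pallets, leaving 520.
Highest margin per pallet first: Route 9 27 > Route 5 25 > Route 15 23 > Route 17 21 > Route 12 20 > Route 29 15 > Route 25 11.
Route 9 takes 180 more to reach its cap of 190 — 340 left.
Route 5: +60 to 60 (cap) — 280 left.
Give Route 15 40 more to hit its cap of 40 — 240 left.
Route 17 takes 160 more to reach its cap of 190 — 80 left.
Route 12 has room for 120 more but only 80 remain, so it gets 110.

110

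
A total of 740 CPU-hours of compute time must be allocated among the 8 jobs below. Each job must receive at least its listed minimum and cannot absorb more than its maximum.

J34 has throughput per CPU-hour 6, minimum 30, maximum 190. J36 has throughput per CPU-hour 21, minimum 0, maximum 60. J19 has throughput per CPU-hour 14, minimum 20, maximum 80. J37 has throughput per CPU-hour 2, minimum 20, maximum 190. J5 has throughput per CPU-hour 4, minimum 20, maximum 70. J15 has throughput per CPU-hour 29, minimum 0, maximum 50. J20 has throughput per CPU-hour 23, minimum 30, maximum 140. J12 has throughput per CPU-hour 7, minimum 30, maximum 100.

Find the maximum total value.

9270

Meeting every minimum uses 30+0+20+20+20+0+30+30 = 150 CPU-hours, leaving 590.
Order the jobs by throughput per CPU-hour: J15 29 > J20 23 > J36 21 > J19 14 > J12 7 > J34 6 > J5 4 > J37 2.
J15 takes 50 more to reach its cap of 50 — 540 left.
J20 takes 110 more to reach its cap of 140 — 430 left.
Give J36 60 more to hit its cap of 60 — 370 left.
J19 takes 60 more to reach its cap of 80 — 310 left.
Give J12 70 more to hit its cap of 100 — 240 left.
J34 takes 160 more to reach its cap of 190 — 80 left.
J5: +50 to 70 (cap) — 30 left.
J37: +30 (room for 170) → 50. Pool exhausted.
Total = 6×190 + 21×60 + 14×80 + 2×50 + 4×70 + 29×50 + 23×140 + 7×100 = 9270.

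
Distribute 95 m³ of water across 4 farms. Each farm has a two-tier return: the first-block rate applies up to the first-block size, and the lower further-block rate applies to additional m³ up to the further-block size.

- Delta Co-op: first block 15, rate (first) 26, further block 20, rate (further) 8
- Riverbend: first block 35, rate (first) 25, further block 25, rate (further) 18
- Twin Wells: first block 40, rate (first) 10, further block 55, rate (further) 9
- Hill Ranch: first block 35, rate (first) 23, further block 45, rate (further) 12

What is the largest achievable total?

2250

Treat each block as its own option and order by rate: Delta Co-op/T1 26 > Riverbend/T1 25 > Hill Ranch/T1 23 > Riverbend/T2 18 > Hill Ranch/T2 12 > Twin Wells/T1 10 > Twin Wells/T2 9 > Delta Co-op/T2 8.
Fill Delta Co-op T1 block (15 at 26) → 80 left.
Fill Riverbend T1 block (35 at 25) → 45 left.
Hill Ranch T1 at 23: fill all 35 → 10 left.
Riverbend T2 at 18: only 10 left, fill 10.
Total = 26×15 + 25×35 + 23×35 + 18×10 = 2250.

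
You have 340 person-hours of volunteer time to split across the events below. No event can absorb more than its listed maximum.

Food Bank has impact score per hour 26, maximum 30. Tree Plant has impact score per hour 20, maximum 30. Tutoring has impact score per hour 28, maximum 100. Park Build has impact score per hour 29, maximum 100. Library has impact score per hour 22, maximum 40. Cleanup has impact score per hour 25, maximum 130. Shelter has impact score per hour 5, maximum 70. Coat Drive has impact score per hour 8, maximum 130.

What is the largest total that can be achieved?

9230

Highest impact score per hour first: Park Build 29 > Tutoring 28 > Food Bank 26 > Cleanup 25 > Library 22 > Tree Plant 20 > Coat Drive 8 > Shelter 5.
Give Park Build 100 to hit its cap of 100 → 240 left.
Give Tutoring 100 to hit its cap of 100 → 140 left.
Food Bank takes 30 to reach its cap of 30 → 110 left.
Cleanup: +110 (room for 130) → 110. Pool exhausted.
Total = 26×30 + 28×100 + 29×100 + 25×110 = 9230.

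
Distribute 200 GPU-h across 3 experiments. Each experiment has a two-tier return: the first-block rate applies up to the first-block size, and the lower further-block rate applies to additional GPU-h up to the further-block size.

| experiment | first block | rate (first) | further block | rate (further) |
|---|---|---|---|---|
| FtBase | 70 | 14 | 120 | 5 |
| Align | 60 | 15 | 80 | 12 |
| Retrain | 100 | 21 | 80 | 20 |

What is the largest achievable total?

Treat each block as its own option and order by rate: Retrain/T1 21 > Retrain/T2 20 > Align/T1 15 > FtBase/T1 14 > Align/T2 12 > FtBase/T2 5.
Retrain T1 at 21: fill all 100 — 100 left.
Fill Retrain T2 block (80 at 20) — 20 left.
20 remain; put them into Align T1 at 15.
Total = 21×100 + 20×80 + 15×20 = 4000.

4000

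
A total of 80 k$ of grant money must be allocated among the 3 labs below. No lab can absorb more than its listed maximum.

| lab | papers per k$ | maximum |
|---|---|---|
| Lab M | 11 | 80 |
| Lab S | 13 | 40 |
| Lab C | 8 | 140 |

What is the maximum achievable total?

960

Highest papers per k$ first: Lab S 13 > Lab M 11 > Lab C 8.
Lab S takes 40 to reach its cap of 40 — 40 left.
Only 40 left; Lab M takes them to reach 40.
Total = 11×40 + 13×40 = 960.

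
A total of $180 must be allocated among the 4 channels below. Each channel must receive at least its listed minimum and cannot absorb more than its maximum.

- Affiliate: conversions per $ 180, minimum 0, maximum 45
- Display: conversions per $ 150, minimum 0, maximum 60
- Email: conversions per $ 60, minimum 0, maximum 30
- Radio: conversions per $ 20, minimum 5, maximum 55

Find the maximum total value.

Meeting every minimum uses 0+0+0+5 = 5 $, leaving 175.
Rank by conversions per $: Affiliate 180 > Display 150 > Email 60 > Radio 20.
Affiliate: +45 to 45 (cap) ; 130 left.
Display: +60 to 60 (cap) ; 70 left.
Email takes 30 more to reach its cap of 30 ; 40 left.
Only 40 left; Radio takes them to reach 45.
Total = 180×45 + 150×60 + 60×30 + 20×45 = 19800.

19800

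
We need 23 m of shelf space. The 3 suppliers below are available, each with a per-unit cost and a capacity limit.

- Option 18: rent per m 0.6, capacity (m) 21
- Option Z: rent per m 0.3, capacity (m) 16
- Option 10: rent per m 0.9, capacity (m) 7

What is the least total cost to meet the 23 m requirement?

Fill from the cheapest supplier first.
Option Z at 0.3: take all 16 m → 7 still needed.
Option 18 (0.6): take the remaining 7 → done.
Option 10: unused.
Cost = 16×0.3 + 7×0.6 = 9.

9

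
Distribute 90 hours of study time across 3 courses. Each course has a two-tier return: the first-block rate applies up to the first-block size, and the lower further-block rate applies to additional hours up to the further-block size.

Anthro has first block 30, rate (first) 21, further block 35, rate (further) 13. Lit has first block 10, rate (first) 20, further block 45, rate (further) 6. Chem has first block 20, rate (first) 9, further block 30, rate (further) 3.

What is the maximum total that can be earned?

Order all 6 blocks by rate: Anthro/tier1 21 > Lit/tier1 20 > Anthro/tier2 13 > Chem/tier1 9 > Lit/tier2 6 > Chem/tier2 3.
Anthro/tier1 (21): +30 → 60 left.
Lit tier1 at 20: fill all 10 → 50 left.
Fill Anthro tier2 block (35 at 13) → 15 left.
Chem tier1 at 9: only 15 left, fill 15.
Total = 21×30 + 20×10 + 13×35 + 9×15 = 1420.

1420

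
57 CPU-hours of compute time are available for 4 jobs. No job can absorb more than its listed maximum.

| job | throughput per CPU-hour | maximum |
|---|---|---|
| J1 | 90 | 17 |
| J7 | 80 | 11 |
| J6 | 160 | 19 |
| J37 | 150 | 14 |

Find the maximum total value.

Highest throughput per CPU-hour first: J6 160 > J37 150 > J1 90 > J7 80.
Give J6 19 to hit its cap of 19 ; 38 left.
J37 takes 14 to reach its cap of 14 ; 24 left.
Give J1 17 to hit its cap of 17 ; 7 left.
J7 has room for 11 but only 7 remain, so it gets 7.
Total = 90×17 + 80×7 + 160×19 + 150×14 = 7230.

7230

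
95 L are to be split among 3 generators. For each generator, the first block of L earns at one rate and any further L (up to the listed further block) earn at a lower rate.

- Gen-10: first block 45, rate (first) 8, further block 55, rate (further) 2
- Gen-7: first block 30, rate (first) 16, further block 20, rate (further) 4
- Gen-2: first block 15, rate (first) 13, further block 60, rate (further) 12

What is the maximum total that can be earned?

1275

Rank every tier by rate: Gen-7/first 16 > Gen-2/first 13 > Gen-2/second 12 > Gen-10/first 8 > Gen-7/second 4 > Gen-10/second 2.
Fill Gen-7 first block (30 at 16) → 65 left.
Gen-2 first at 13: fill all 15 → 50 left.
50 remain; put them into Gen-2 second at 12.
Total = 16×30 + 13×15 + 12×50 = 1275.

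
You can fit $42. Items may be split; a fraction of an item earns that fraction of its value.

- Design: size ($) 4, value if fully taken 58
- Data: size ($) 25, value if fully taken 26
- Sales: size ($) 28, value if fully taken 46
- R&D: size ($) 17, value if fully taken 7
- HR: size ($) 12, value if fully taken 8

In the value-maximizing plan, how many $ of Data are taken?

10

Best value per unit of size first: Design 58/4≈14.5, Sales 46/28≈1.64, Data 26/25≈1.04, HR 8/12≈0.667, R&D 7/17≈0.412.
Design: take in full, 4 $ for value 58 — 38 left.
All 28 $ of Sales fit (value 46) — 10 remain.
10 $ left: a 10/25 share of Data gives 26×10/25 = 10.4.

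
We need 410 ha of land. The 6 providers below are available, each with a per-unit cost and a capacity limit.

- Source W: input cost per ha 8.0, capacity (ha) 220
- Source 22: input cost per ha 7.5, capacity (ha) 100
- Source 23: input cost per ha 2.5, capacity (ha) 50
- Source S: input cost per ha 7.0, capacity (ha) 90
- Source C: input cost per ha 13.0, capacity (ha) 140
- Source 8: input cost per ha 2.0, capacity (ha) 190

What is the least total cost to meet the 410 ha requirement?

1735

Fill from the cheapest provider first.
Take 190 from Source 8 at 2.0 ; need 220 more.
Source 23 (2.5): use full 50 ; 170 ha to go.
Take 90 from Source S at 7.0 ; need 80 more.
Take 80 from Source 22 at 7.5 to finish.
Source W, Source C: unused.
Cost = 190×2.0 + 50×2.5 + 90×7.0 + 80×7.5 = 1735.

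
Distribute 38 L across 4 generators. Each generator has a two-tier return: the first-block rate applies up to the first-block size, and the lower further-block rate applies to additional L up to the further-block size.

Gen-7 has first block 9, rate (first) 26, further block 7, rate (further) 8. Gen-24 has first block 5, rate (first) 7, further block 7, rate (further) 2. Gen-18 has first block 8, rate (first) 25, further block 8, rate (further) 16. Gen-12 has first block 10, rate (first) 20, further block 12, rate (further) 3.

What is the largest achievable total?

786

Order all 8 blocks by rate: Gen-7/T1 26 > Gen-18/T1 25 > Gen-12/T1 20 > Gen-18/T2 16 > Gen-7/T2 8 > Gen-24/T1 7 > Gen-12/T2 3 > Gen-24/T2 2.
Gen-7 T1 at 26: fill all 9 ; 29 left.
Fill Gen-18 T1 block (8 at 25) ; 21 left.
Fill Gen-12 T1 block (10 at 20) ; 11 left.
Fill Gen-18 T2 block (8 at 16) ; 3 left.
Gen-7 T2 at 8: only 3 left, fill 3.
Total = 26×9 + 25×8 + 20×10 + 16×8 + 8×3 = 786.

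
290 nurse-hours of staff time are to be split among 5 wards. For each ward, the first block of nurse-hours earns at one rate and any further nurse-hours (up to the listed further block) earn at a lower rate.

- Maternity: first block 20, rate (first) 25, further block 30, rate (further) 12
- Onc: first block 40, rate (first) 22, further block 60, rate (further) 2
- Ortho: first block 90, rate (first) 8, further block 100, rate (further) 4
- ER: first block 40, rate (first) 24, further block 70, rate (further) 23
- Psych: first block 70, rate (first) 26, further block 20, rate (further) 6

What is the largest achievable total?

6290

Rank every tier by rate: Psych/tier1 26 > Maternity/tier1 25 > ER/tier1 24 > ER/tier2 23 > Onc/tier1 22 > Maternity/tier2 12 > Ortho/tier1 8 > Psych/tier2 6 > Ortho/tier2 4 > Onc/tier2 2.
Psych/tier1 (26): +70 → 220 left.
Maternity tier1 at 25: fill all 20 → 200 left.
Fill ER tier1 block (40 at 24) → 160 left.
ER tier2 at 23: fill all 70 → 90 left.
Onc tier1 at 22: fill all 40 → 50 left.
Maternity/tier2 (12): +30 → 20 left.
Ortho tier1 at 8: only 20 left, fill 20.
Total = 26×70 + 25×20 + 24×40 + 23×70 + 22×40 + 12×30 + 8×20 = 6290.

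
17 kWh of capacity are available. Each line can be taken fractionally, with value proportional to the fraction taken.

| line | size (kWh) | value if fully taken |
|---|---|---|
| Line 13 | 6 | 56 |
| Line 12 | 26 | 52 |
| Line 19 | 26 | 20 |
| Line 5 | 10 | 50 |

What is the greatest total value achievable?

Rank by value-to-size ratio: Line 13 56/6≈9.33, Line 5 50/10≈5, Line 12 52/26≈2, Line 19 20/26≈0.769.
Line 13: take in full, 6 kWh for value 56 → 11 left.
All 10 kWh of Line 5 fit (value 50) → 1 remain.
Only 1 kWh remain; take 1/26 of Line 12 for value 52×1/26 = 2.
Total value = 108.

108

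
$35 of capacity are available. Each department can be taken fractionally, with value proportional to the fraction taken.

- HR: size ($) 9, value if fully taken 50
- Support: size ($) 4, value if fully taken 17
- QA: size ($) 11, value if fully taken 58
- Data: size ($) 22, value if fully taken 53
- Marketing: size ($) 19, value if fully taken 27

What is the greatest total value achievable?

Sort by value density: HR 50/9≈5.56, QA 58/11≈5.27, Support 17/4≈4.25, Data 53/22≈2.41, Marketing 27/19≈1.42.
HR: take in full, 9 $ for value 50 → 26 left.
QA: take in full, 11 $ for value 58 → 15 left.
All 4 $ of Support fit (value 17) → 11 remain.
Only 11 $ remain; take 11/22 of Data for value 53×11/22 = 26.5.
Total value = 151.5.

151.5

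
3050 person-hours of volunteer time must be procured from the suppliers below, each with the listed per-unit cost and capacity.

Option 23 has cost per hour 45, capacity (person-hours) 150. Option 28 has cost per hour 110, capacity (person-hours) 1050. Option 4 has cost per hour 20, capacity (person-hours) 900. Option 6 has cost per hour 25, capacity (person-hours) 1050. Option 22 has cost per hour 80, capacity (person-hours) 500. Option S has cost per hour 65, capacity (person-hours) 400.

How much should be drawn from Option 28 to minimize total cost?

50

Fill from the cheapest supplier first.
Take 900 from Option 4 at 20 — need 2150 more.
Option 6 (25): use full 1050 — 1100 person-hours to go.
Take 150 from Option 23 at 45 — need 950 more.
Take 400 from Option S at 65 — need 550 more.
Option 22 (80): use full 500 — 50 person-hours to go.
Take 50 from Option 28 at 110 to finish.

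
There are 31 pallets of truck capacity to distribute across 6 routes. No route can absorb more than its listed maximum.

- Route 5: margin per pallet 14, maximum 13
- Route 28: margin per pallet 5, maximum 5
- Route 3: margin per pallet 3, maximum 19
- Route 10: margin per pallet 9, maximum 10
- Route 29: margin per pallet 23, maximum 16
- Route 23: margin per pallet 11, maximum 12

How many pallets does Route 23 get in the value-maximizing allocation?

Order the routes by margin per pallet: Route 29 23 > Route 5 14 > Route 23 11 > Route 10 9 > Route 28 5 > Route 3 3.
Give Route 29 16 to hit its cap of 16 ; 15 left.
Route 5 takes 13 to reach its cap of 13 ; 2 left.
Route 23: +2 (room for 12) → 2. Pool exhausted.

2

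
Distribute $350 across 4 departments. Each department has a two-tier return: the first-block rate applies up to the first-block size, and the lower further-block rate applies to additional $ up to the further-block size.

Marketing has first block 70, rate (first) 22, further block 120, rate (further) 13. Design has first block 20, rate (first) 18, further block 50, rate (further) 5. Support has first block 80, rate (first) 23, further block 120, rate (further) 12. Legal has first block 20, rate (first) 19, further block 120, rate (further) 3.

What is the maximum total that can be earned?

6160

Treat each block as its own option and order by rate: Support/tier1 23 > Marketing/tier1 22 > Legal/tier1 19 > Design/tier1 18 > Marketing/tier2 13 > Support/tier2 12 > Design/tier2 5 > Legal/tier2 3.
Support/tier1 (23): +80 → 270 left.
Marketing tier1 at 22: fill all 70 → 200 left.
Fill Legal tier1 block (20 at 19) → 180 left.
Design tier1 at 18: fill all 20 → 160 left.
Marketing tier2 at 13: fill all 120 → 40 left.
Support/tier2: +40 of 120 at 12; pool empty.
Total = 23×80 + 22×70 + 19×20 + 18×20 + 13×120 + 12×40 = 6160.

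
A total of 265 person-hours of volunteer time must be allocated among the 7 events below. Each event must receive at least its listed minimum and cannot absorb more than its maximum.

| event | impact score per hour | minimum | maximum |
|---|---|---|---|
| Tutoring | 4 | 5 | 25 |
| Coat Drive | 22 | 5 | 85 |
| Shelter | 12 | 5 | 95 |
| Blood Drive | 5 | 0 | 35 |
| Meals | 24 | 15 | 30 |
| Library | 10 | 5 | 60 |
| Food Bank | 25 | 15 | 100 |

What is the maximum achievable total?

Meeting every minimum uses 5+5+5+0+15+5+15 = 50 person-hours, leaving 215.
Order the events by impact score per hour: Food Bank 25 > Meals 24 > Coat Drive 22 > Shelter 12 > Library 10 > Blood Drive 5 > Tutoring 4.
Food Bank takes 85 more to reach its cap of 100 — 130 left.
Meals: +15 to 30 (cap) — 115 left.
Coat Drive takes 80 more to reach its cap of 85 — 35 left.
Shelter: +35 (room for 90) → 40. Pool exhausted.
Total = 4×5 + 22×85 + 12×40 + 24×30 + 10×5 + 25×100 = 5640.

5640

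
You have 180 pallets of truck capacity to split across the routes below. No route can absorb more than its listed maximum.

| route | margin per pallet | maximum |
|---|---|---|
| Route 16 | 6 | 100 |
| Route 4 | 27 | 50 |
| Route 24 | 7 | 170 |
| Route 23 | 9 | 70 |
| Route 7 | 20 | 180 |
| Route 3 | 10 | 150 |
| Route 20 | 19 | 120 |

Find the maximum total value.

Order the routes by margin per pallet: Route 4 27 > Route 7 20 > Route 20 19 > Route 3 10 > Route 23 9 > Route 24 7 > Route 16 6.
Give Route 4 50 to hit its cap of 50 ; 130 left.
Route 7: +130 (room for 180) → 130. Pool exhausted.
Total = 27×50 + 20×130 = 3950.

3950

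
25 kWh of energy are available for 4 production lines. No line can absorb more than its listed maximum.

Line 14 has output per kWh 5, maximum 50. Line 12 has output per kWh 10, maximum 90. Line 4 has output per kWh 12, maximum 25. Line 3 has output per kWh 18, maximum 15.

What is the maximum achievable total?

390

Rank by output per kWh: Line 3 18 > Line 4 12 > Line 12 10 > Line 14 5.
Line 3: +15 to 15 (cap) → 10 left.
Only 10 left; Line 4 takes them to reach 10.
Total = 12×10 + 18×15 = 390.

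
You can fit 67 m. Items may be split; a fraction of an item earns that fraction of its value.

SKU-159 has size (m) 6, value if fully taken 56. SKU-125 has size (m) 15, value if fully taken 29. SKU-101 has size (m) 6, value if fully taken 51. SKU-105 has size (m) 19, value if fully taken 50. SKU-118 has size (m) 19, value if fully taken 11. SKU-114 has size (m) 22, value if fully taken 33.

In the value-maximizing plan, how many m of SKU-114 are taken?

Best value per unit of size first: SKU-159 56/6≈9.33, SKU-101 51/6≈8.5, SKU-105 50/19≈2.63, SKU-125 29/15≈1.93, SKU-114 33/22≈1.5, SKU-118 11/19≈0.579.
SKU-159: take in full, 6 m for value 56 — 61 left.
Take all of SKU-101 (6 m, value 51) — 55 m left.
All 19 m of SKU-105 fit (value 50) — 36 remain.
SKU-125: take in full, 15 m for value 29 — 21 left.
Fill the last 21 m with part of SKU-114: 21/22 of it earns 31.5.

21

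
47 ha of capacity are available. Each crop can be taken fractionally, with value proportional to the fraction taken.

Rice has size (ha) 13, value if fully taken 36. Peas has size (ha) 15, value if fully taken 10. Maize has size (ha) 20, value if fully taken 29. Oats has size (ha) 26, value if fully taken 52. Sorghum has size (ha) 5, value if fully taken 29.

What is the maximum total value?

121.35

Rank by value-to-size ratio: Sorghum 29/5≈5.8, Rice 36/13≈2.77, Oats 52/26≈2, Maize 29/20≈1.45, Peas 10/15≈0.667.
Take all of Sorghum (5 ha, value 29) — 42 ha left.
Take all of Rice (13 ha, value 36) — 29 ha left.
Take all of Oats (26 ha, value 52) — 3 ha left.
Only 3 ha remain; take 3/20 of Maize for value 29×3/20 = 4.35.
Total value = 121.35.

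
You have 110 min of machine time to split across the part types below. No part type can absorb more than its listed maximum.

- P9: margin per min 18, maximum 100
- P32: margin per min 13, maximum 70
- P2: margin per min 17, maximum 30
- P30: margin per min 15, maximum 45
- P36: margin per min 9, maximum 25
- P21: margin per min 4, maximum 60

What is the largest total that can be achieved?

Rank by margin per min: P9 18 > P2 17 > P30 15 > P32 13 > P36 9 > P21 4.
P9 takes 100 to reach its cap of 100 → 10 left.
P2 has room for 30 but only 10 remain, so it gets 10.
Total = 18×100 + 17×10 = 1970.

1970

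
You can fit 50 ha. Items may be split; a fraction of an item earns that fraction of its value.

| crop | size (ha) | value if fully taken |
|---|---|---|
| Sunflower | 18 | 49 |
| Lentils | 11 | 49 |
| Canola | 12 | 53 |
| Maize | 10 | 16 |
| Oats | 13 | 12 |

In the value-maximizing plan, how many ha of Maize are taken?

Best value per unit of size first: Lentils 49/11≈4.45, Canola 53/12≈4.42, Sunflower 49/18≈2.72, Maize 16/10≈1.6, Oats 12/13≈0.923.
All 11 ha of Lentils fit (value 49) → 39 remain.
Canola: take in full, 12 ha for value 53 → 27 left.
Take all of Sunflower (18 ha, value 49) → 9 ha left.
Fill the last 9 ha with part of Maize: 9/10 of it earns 14.4.

9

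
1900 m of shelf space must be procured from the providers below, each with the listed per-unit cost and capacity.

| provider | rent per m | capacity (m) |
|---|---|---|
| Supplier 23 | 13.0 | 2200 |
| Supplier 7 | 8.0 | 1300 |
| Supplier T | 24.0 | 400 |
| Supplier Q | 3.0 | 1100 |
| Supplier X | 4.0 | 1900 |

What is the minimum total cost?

Fill from the cheapest provider first.
Supplier Q at 3.0: take all 1100 m — 800 still needed.
Supplier X at 4.0: take 800 of its 1900 — requirement met.
Supplier 7, Supplier 23, Supplier T: unused.
Cost = 1100×3.0 + 800×4.0 = 6500.

6500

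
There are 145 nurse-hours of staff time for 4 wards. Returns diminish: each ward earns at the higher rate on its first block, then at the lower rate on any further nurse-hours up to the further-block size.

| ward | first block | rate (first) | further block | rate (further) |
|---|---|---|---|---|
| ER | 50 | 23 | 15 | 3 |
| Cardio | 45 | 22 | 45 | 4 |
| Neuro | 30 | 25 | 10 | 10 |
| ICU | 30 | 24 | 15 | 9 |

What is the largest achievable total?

Treat each block as its own option and order by rate: Neuro/first 25 > ICU/first 24 > ER/first 23 > Cardio/first 22 > Neuro/second 10 > ICU/second 9 > Cardio/second 4 > ER/second 3.
Neuro first at 25: fill all 30 ; 115 left.
Fill ICU first block (30 at 24) ; 85 left.
ER first at 23: fill all 50 ; 35 left.
Cardio/first: +35 of 45 at 22; pool empty.
Total = 25×30 + 24×30 + 23×50 + 22×35 = 3390.

3390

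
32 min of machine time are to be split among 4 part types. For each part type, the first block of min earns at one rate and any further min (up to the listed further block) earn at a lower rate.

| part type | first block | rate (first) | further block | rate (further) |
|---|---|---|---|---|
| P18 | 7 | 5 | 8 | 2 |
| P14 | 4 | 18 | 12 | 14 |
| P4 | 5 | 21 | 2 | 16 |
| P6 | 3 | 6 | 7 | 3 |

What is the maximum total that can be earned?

Treat each block as its own option and order by rate: P4/tier1 21 > P14/tier1 18 > P4/tier2 16 > P14/tier2 14 > P6/tier1 6 > P18/tier1 5 > P6/tier2 3 > P18/tier2 2.
P4 tier1 at 21: fill all 5 — 27 left.
P14/tier1 (18): +4 — 23 left.
P4 tier2 at 16: fill all 2 — 21 left.
Fill P14 tier2 block (12 at 14) — 9 left.
P6 tier1 at 6: fill all 3 — 6 left.
P18/tier1: +6 of 7 at 5; pool empty.
Total = 21×5 + 18×4 + 16×2 + 14×12 + 6×3 + 5×6 = 425.

425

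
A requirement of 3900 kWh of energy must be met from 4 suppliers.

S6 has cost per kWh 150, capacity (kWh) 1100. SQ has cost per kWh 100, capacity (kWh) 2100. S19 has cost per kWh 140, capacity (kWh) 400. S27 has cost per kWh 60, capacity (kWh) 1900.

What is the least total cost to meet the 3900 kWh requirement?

Cheapest first:
Take 1900 from S27 at 60 ; need 2000 more.
SQ (100): take the remaining 2000 ; done.
S19, S6: unused.
Cost = 1900×60 + 2000×100 = 314000.

314000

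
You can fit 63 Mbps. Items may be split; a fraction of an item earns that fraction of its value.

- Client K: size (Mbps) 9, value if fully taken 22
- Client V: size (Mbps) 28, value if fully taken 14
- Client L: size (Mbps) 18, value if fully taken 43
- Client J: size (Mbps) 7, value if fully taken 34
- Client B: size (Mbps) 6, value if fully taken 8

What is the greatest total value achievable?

118.5

Rank by value-to-size ratio: Client J 34/7≈4.86, Client K 22/9≈2.44, Client L 43/18≈2.39, Client B 8/6≈1.33, Client V 14/28≈0.5.
Take all of Client J (7 Mbps, value 34) → 56 Mbps left.
Take all of Client K (9 Mbps, value 22) → 47 Mbps left.
Client L: take in full, 18 Mbps for value 43 → 29 left.
Client B: take in full, 6 Mbps for value 8 → 23 left.
Only 23 Mbps remain; take 23/28 of Client V for value 14×23/28 = 11.5.
Total value = 118.5.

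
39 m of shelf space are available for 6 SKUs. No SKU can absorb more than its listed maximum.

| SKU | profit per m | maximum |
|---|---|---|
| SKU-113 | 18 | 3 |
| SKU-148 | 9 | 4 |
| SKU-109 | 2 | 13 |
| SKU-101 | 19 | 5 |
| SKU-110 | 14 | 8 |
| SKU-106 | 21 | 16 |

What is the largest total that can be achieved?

639

Order the SKUs by profit per m: SKU-106 21 > SKU-101 19 > SKU-113 18 > SKU-110 14 > SKU-148 9 > SKU-109 2.
SKU-106 takes 16 to reach its cap of 16 → 23 left.
Give SKU-101 5 to hit its cap of 5 → 18 left.
SKU-113: +3 to 3 (cap) → 15 left.
SKU-110 takes 8 to reach its cap of 8 → 7 left.
Give SKU-148 4 to hit its cap of 4 → 3 left.
SKU-109 has room for 13 but only 3 remain, so it gets 3.
Total = 18×3 + 9×4 + 2×3 + 19×5 + 14×8 + 21×16 = 639.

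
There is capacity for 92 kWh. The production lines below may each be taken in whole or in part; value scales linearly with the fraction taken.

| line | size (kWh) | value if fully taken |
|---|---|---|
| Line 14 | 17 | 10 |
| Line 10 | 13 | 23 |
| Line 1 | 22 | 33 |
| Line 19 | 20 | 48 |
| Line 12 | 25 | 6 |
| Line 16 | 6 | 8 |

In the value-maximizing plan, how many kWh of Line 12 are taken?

Rank by value-to-size ratio: Line 19 48/20≈2.4, Line 10 23/13≈1.77, Line 1 33/22≈1.5, Line 16 8/6≈1.33, Line 14 10/17≈0.588, Line 12 6/25≈0.24.
Take all of Line 19 (20 kWh, value 48) ; 72 kWh left.
Line 10: take in full, 13 kWh for value 23 ; 59 left.
Line 1: take in full, 22 kWh for value 33 ; 37 left.
Line 16: take in full, 6 kWh for value 8 ; 31 left.
All 17 kWh of Line 14 fit (value 10) ; 14 remain.
Only 14 kWh remain; take 14/25 of Line 12 for value 6×14/25 = 3.36.

14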